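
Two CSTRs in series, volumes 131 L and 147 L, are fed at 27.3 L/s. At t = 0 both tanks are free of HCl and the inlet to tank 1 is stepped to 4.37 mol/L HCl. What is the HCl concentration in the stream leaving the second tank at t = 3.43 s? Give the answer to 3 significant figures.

0.642 mol/L

Species balance on tank i: dCᵢ/dt = (Cᵢ₋₁ − Cᵢ)/τᵢ with τᵢ = Vᵢ/Q.
τ₁ = 131/27.3 = 4.7985 s; τ₂ = 147/27.3 = 5.3846 s.
Solving the cascade with C₁(0)=C₂(0)=0 gives C₂(t) = C_in[1 − (τ₁ e^(−t/τ₁) − τ₂ e^(−t/τ₂))/(τ₁ − τ₂)].
At t = 3.43: e^(−t/τ₁) = 0.48929, e^(−t/τ₂) = 0.52888.
C₂ = 4.37·[1 − (4.7985·0.48929 − 5.3846·0.52888)/(-0.58608)] = 4.37·0.14700 = 0.64239 mol/L.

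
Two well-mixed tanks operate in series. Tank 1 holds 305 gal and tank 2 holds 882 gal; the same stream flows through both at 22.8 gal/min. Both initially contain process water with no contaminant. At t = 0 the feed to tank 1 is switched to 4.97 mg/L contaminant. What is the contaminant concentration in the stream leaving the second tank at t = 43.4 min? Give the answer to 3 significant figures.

2.60 mg/L

Time constants: τᵢ = Vᵢ/Q for each well-mixed tank.
τ₁ = 305/22.8 = 13.377 min; τ₂ = 882/22.8 = 38.684 min.
Solving the cascade with C₁(0)=C₂(0)=0 gives C₂(t) = C_in[1 − (τ₁ e^(−t/τ₁) − τ₂ e^(−t/τ₂))/(τ₁ − τ₂)].
At t = 43.4: e^(−t/τ₁) = 0.038995, e^(−t/τ₂) = 0.32566.
C₂ = 4.97·[1 − (13.377·0.038995 − 38.684·0.32566)/(-25.307)] = 4.97·0.52281 = 2.5984 mg/L.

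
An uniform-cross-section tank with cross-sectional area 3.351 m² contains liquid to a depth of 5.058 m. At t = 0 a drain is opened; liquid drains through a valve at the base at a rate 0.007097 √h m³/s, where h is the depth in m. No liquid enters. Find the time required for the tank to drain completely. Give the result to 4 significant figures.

2124 s

Mass balance (ρ constant): A dh/dt = −0.007097 √h.
∫ h^(−1/2) dh = −(0.007097/A) ∫ dt, giving 2√h = 2√h₀ − (0.007097/A) t.
Set h = 0: 2√h₀ = (0.007097/A) t_empty ⇒ t_empty = 2A√h₀/0.007097.
t_empty = 2·3.351·√5.058/0.007097 = 6.70200·2.24900/0.007097 = 2123.83 s.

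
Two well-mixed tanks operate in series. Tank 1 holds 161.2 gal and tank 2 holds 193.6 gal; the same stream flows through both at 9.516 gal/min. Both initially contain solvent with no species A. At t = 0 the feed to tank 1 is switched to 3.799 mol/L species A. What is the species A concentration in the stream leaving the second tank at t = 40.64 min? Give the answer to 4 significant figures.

2.436 mol/L

Species balance on tank i: dCᵢ/dt = (Cᵢ₋₁ − Cᵢ)/τᵢ with τᵢ = Vᵢ/Q.
τ₁ = 161.2/9.516 = 16.9399 min; τ₂ = 193.6/9.516 = 20.3447 min.
Solving the cascade with C₁(0)=C₂(0)=0 gives C₂(t) = C_in[1 − (τ₁ e^(−t/τ₁) − τ₂ e^(−t/τ₂))/(τ₁ − τ₂)].
At t = 40.64: e^(−t/τ₁) = 0.0908023, e^(−t/τ₂) = 0.135664.
C₂ = 3.799·[1 − (16.9399·0.0908023 − 20.3447·0.135664)/(-3.40479)] = 3.799·0.641135 = 2.43567 mol/L.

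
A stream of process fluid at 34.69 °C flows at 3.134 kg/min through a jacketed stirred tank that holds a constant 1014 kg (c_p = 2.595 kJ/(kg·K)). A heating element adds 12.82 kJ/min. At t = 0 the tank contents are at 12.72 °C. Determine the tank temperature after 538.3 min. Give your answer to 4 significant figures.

M c_p dT/dt = ṁ c_p (T_in − T) + Q̇.
Rearrange: dT/dt = (T_ss − T)/τ with τ = M/ṁ = 323.548 min and T_ss = T_in + Q̇/(ṁ c_p) = 36.2663 °C.
This is linear first-order; T(t) = T_ss + (T₀ − T_ss) e^(−t/τ).
T(538.3) = 36.2663 + (-23.5463)·e^(−538.3/323.548) = 36.2663 + (-23.5463)·0.189429 = 31.8060 °C.

31.81 °C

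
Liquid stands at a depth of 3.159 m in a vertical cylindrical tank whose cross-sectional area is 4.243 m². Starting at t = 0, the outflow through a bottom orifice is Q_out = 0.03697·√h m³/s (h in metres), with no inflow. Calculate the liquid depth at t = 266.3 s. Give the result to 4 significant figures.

A dh/dt = −Q_out = −0.03697 √h.
∫ h^(−1/2) dh = −(0.03697/A) ∫ dt, giving 2√h = 2√h₀ − (0.03697/A) t.
√h = √3.159 − 0.03697·266.3/(2·4.243) = 1.77736 − 1.16016 = 0.617198.
h = 0.617198² = 0.380934 m.

0.3809 m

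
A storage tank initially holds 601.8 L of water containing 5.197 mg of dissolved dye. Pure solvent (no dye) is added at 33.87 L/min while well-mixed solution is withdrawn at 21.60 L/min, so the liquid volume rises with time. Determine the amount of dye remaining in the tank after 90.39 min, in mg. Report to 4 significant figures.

0.8259 mg

Total volume: dV/dt = Q_in − Q_out = 12.2700 L/min, so V(t) = 601.8 + 12.2700 t and V(90.39) = 1710.89 L.
No dye enters, so dm/dt = −Q_out · (m/V).
dm/m = −Q_out dt/(V₀ + 12.2700 t); integrating gives ln(m/m₀) = −(Q_out/(Q_in−Q_out)) ln(V/V₀).
m = m₀ (V₀/V)^(Q_out/(Q_in−Q_out)) = 5.197 × (601.8/1710.89)^(1.76039) = 0.825928 mg.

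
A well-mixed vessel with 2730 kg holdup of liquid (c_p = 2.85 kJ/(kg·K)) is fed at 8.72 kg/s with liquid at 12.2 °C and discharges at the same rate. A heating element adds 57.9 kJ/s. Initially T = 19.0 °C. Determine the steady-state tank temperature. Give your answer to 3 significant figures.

M c_p dT/dt = ṁ c_p (T_in − T) + Q̇.
At steady state dT/dt = 0 ⇒ T_ss = T_in + Q̇/(ṁ c_p) = 12.2 + 57.9/(8.72·2.85) = 14.530 °C.

14.5 °C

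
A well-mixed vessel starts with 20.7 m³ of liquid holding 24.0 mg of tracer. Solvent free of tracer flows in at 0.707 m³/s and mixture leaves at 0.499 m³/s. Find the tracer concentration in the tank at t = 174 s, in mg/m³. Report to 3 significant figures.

0.0373 mg/m³

Let m(t) be the amount of tracer. Volume: V(t) = V₀ + (Q_in − Q_out) t = 20.7 + 0.20800 t; V(174) = 56.892 m³.
Species balance (pure solvent in): dm/dt = −Q_out · m/V(t).
Separate: dm/m = −Q_out dt/V(t) ⇒ ln(m/m₀) = −(Q_out/(Q_in−Q_out)) ln(V/V₀).
m = m₀ (V₀/V)^(Q_out/(Q_in−Q_out)) = 24.0 × (20.7/56.892)^(2.3990) = 2.1225 mg.
C = m/V = 2.1225/56.892 = 0.037307 mg/m³.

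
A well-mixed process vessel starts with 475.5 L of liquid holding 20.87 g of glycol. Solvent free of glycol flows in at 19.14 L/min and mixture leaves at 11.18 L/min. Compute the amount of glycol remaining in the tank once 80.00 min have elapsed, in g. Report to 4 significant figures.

Total volume: dV/dt = Q_in − Q_out = 7.96000 L/min, so V(t) = 475.5 + 7.96000 t and V(80.00) = 1112.30 L.
Species balance (pure solvent in): dm/dt = −Q_out · m/V(t).
Separate: dm/m = −Q_out dt/V(t) ⇒ ln(m/m₀) = −(Q_out/(Q_in−Q_out)) ln(V/V₀).
m = m₀ (V₀/V)^(Q_out/(Q_in−Q_out)) = 20.87 × (475.5/1112.30)^(1.40452) = 6.32635 g.

6.326 g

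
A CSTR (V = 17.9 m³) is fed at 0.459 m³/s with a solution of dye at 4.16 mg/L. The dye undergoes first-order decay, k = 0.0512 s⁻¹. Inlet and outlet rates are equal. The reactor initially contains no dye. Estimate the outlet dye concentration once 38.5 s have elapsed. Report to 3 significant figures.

1.32 mg/L

Species balance: V dC/dt = Q C_in − Q C − k V C.
This is linear with rate a = Q/V + k = 0.076842 s⁻¹.
C_ss = Q C_in/(Q + kV) = 1.3882 mg/L; C(t) = C_ss + (C₀ − C_ss) e^(−a t).
C(38.5) = 1.3882 + (-1.3882)·e^(−0.076842·38.5) = 1.3882 + (-1.3882)·0.051900 = 1.3162 mg/L.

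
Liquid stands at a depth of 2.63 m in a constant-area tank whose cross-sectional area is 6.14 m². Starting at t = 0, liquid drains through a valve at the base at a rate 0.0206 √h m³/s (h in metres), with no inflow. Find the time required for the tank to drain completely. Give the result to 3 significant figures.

Accumulation of liquid (constant cross-section A): A dh/dt = −0.0206 √h.
This is separable: 2 d(√h)/dt = −0.0206/A, so √h = √h₀ − (0.0206/(2A)) t.
Tank is empty when √h = 0: t_empty = 2A√h₀/0.0206.
t_empty = 2·6.14·√2.63/0.0206 = 12.280·1.6217/0.0206 = 966.74 s.

967 s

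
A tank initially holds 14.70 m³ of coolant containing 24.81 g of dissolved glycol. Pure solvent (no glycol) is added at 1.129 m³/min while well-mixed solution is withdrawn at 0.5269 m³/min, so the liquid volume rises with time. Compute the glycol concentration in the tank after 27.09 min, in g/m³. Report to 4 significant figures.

Total volume: dV/dt = Q_in − Q_out = 0.602100 m³/min, so V(t) = 14.70 + 0.602100 t and V(27.09) = 31.0109 m³.
No glycol enters, so dm/dt = −Q_out · (m/V).
dm/m = −Q_out dt/(V₀ + 0.602100 t); integrating gives ln(m/m₀) = −(Q_out/(Q_in−Q_out)) ln(V/V₀).
m = m₀ (V₀/V)^(Q_out/(Q_in−Q_out)) = 24.81 × (14.70/31.0109)^(0.875104) = 12.9098 g.
C = m/V = 12.9098/31.0109 = 0.416300 g/m³.

0.4163 g/m³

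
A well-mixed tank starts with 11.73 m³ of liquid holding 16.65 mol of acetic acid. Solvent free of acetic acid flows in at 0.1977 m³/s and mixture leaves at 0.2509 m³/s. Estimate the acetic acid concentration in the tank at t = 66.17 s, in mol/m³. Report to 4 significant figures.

Let m(t) be the amount of acetic acid. Volume: V(t) = V₀ + (Q_in − Q_out) t = 11.73 − 0.0532000 t; V(66.17) = 8.20976 m³.
Solute balance: dm/dt = 0 − Q_out C = −Q_out m/V(t).
dm/m = −Q_out dt/(V₀ − 0.0532000 t); integrating gives ln(m/m₀) = −(Q_out/(Q_in−Q_out)) ln(V/V₀).
m = m₀ (V₀/V)^(Q_out/(Q_in−Q_out)) = 16.65 × (11.73/8.20976)^(-4.71617) = 3.09429 mol.
C = m/V = 3.09429/8.20976 = 0.376904 mol/m³.

0.3769 mol/m³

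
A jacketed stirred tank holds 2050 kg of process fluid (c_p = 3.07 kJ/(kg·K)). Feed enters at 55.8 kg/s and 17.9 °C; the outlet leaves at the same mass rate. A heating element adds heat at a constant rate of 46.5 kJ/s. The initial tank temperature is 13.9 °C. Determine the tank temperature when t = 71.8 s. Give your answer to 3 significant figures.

Unsteady energy balance on the tank contents: M c_p dT/dt = ṁ c_p (T_in − T) + 46.5.
Rearrange: dT/dt = (T_ss − T)/τ with τ = M/ṁ = 36.738 s and T_ss = T_in + Q̇/(ṁ c_p) = 18.171 °C.
This is linear first-order; T(t) = T_ss + (T₀ − T_ss) e^(−t/τ).
T(71.8) = 18.171 + (-4.2714)·e^(−71.8/36.738) = 18.171 + (-4.2714)·0.14165 = 17.566 °C.

17.6 °C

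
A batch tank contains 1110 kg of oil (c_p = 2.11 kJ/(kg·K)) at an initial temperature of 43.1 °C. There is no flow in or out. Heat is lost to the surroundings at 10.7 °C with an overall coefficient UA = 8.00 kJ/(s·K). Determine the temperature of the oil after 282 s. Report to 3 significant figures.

Lumped-capacitance energy balance: M c_p dT/dt = UA(T_amb − T).
dT/dt = (T_ss − T)/τ with T_ss = T_amb = 10.700 °C, τ = M c_p/UA = 1110·2.11/8.00 = 292.76 s.
T approaches T_ss exponentially: T(t) = T_ss + (T₀ − T_ss) e^(−t/τ).
T(282) = 10.700 + (32.400)·0.38166 = 23.066 °C.

23.1 °C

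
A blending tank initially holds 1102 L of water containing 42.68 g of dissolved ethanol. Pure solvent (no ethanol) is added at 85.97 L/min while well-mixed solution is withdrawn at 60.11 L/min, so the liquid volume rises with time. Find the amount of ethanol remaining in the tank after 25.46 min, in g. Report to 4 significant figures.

14.37 g

Let m(t) be the amount of ethanol. Volume: V(t) = V₀ + (Q_in − Q_out) t = 1102 + 25.8600 t; V(25.46) = 1760.40 L.
Species balance (pure solvent in): dm/dt = −Q_out · m/V(t).
dm/m = −Q_out dt/(V₀ + 25.8600 t); integrating gives ln(m/m₀) = −(Q_out/(Q_in−Q_out)) ln(V/V₀).
m = m₀ (V₀/V)^(Q_out/(Q_in−Q_out)) = 42.68 × (1102/1760.40)^(2.32444) = 14.3670 g.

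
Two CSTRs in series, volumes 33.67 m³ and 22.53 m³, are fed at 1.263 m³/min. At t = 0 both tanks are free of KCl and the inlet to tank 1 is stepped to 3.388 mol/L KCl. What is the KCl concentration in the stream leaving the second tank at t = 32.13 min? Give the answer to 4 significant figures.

1.451 mol/L

Each tank obeys Vᵢ dCᵢ/dt = Q(Cᵢ₋₁ − Cᵢ), so τᵢ = Vᵢ/Q.
τ₁ = 33.67/1.263 = 26.6587 min; τ₂ = 22.53/1.263 = 17.8385 min.
Solving the cascade with C₁(0)=C₂(0)=0 gives C₂(t) = C_in[1 − (τ₁ e^(−t/τ₁) − τ₂ e^(−t/τ₂))/(τ₁ − τ₂)].
At t = 32.13: e^(−t/τ₁) = 0.299622, e^(−t/τ₂) = 0.165107.
C₂ = 3.388·[1 − (26.6587·0.299622 − 17.8385·0.165107)/(8.82027)] = 3.388·0.428328 = 1.45118 mol/L.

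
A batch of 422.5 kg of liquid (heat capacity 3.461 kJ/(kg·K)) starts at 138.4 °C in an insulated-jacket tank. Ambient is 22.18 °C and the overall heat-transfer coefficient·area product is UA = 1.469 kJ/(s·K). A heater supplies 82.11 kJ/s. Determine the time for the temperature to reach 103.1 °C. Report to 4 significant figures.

875.8 s

M c_p dT/dt = −UA(T − T_amb) + Q̇.
τ = M c_p/UA = 995.420 s; T_ss = T_amb + Q̇/UA = 22.18 + 82.11/1.469 = 78.0752 °C.
T(t) = T_ss + (T₀ − T_ss)e^(−t/τ); set T = 103.1:
t = −τ ln[(T − T_ss)/(T₀ − T_ss)] = −995.420 · ln(0.414835) = 875.846 s.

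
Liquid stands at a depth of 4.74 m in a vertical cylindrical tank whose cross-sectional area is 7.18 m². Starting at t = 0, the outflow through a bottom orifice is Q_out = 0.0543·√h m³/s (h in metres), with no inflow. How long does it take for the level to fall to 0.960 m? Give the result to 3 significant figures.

317 s

Volume balance on the tank: A dh/dt = −0.0543 √h.
This is separable: 2 d(√h)/dt = −0.0543/A, so √h = √h₀ − (0.0543/(2A)) t.
t = 2A(√h₀ − √h)/0.0543 = 2·7.18·(√4.74 − √0.960)/0.0543
  = 14.360 × (2.1772 − 0.97980) / 0.0543 = 316.65 s.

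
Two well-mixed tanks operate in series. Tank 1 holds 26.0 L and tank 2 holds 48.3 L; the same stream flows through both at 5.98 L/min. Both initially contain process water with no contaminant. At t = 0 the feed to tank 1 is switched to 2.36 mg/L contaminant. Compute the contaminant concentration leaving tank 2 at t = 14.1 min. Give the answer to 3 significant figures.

Time constants: τᵢ = Vᵢ/Q for each well-mixed tank.
τ₁ = 26.0/5.98 = 4.3478 min; τ₂ = 48.3/5.98 = 8.0769 min.
Solving the cascade with C₁(0)=C₂(0)=0 gives C₂(t) = C_in[1 − (τ₁ e^(−t/τ₁) − τ₂ e^(−t/τ₂))/(τ₁ − τ₂)].
At t = 14.1: e^(−t/τ₁) = 0.039047, e^(−t/τ₂) = 0.17452.
C₂ = 2.36·[1 − (4.3478·0.039047 − 8.0769·0.17452)/(-3.7291)] = 2.36·0.66753 = 1.5754 mg/L.

1.58 mg/L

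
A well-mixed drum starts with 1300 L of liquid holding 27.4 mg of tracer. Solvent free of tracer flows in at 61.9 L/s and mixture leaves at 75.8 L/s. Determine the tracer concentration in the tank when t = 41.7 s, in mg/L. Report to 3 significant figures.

0.00152 mg/L

Let m(t) be the amount of tracer. Volume: V(t) = V₀ + (Q_in − Q_out) t = 1300 − 13.900 t; V(41.7) = 720.37 L.
Species balance (pure solvent in): dm/dt = −Q_out · m/V(t).
Separate: dm/m = −Q_out dt/V(t) ⇒ ln(m/m₀) = −(Q_out/(Q_in−Q_out)) ln(V/V₀).
m = m₀ (V₀/V)^(Q_out/(Q_in−Q_out)) = 27.4 × (1300/720.37)^(-5.4532) = 1.0955 mg.
C = m/V = 1.0955/720.37 = 0.0015207 mg/L.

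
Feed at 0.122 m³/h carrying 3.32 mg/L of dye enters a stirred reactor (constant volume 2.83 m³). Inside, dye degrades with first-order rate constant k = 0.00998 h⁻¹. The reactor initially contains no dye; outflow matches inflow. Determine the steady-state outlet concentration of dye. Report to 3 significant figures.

Species balance: V dC/dt = Q C_in − Q C − k V C.
Steady state (dC/dt = 0): C_ss = Q C_in/(Q + kV) = C_in/(1 + kV/Q).
C_ss = 0.122·3.32/(0.122 + 0.00998·2.83) = 0.40504/0.15024 = 2.6959 mg/L.

2.70 mg/L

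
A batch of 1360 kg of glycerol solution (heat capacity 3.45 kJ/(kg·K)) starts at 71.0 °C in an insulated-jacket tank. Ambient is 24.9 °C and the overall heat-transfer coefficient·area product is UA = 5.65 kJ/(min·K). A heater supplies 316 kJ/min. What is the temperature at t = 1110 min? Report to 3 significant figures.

78.2 °C

First-law balance (no shaft work): M c_p dT/dt = −UA(T − T_amb) + Q̇.
dT/dt = (T_ss − T)/τ with T_ss = T_amb + Q̇/UA = 24.9 + 316/5.65 = 80.829 °C, τ = M c_p/UA = 1360·3.45/5.65 = 830.44 min.
Solution: T(t) = T_ss + (T₀ − T_ss) e^(−t/τ).
T(1110) = 80.829 + (-9.8292)·0.26273 = 78.247 °C.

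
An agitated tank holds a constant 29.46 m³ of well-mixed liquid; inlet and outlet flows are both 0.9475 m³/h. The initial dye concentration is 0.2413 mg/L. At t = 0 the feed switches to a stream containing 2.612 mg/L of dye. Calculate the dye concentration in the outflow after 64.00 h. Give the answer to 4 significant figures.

2.309 mg/L

Transient balance on the dissolved component: V dC/dt = Q(C_in − C).
Rewrite as dC/dt + C/τ = C_in/τ, τ = V/Q = 31.0923 h.
Integrating: C(t) = C_in + (C₀ − C_in) e^(−t/τ).
C(64.00) = 2.612 + (0.2413 − 2.612)·e^(−64.00/31.0923) = 2.612 + (-2.37070)·0.127660 = 2.30936 mg/L.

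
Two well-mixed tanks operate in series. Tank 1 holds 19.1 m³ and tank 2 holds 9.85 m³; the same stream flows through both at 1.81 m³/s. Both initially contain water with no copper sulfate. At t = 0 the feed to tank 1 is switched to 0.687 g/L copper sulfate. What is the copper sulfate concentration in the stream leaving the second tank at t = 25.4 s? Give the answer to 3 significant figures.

0.566 g/L

Time constants: τᵢ = Vᵢ/Q for each well-mixed tank.
τ₁ = 19.1/1.81 = 10.552 s; τ₂ = 9.85/1.81 = 5.4420 s.
Tank 1: C₁ = C_in(1 − e^(−t/τ₁)). Tank 2 (τ₁ ≠ τ₂): C₂ = C_in[1 − (τ₁ e^(−t/τ₁) − τ₂ e^(−t/τ₂))/(τ₁ − τ₂)].
At t = 25.4: e^(−t/τ₁) = 0.090084, e^(−t/τ₂) = 0.0093966.
C₂ = 0.687·[1 − (10.552·0.090084 − 5.4420·0.0093966)/(5.1105)] = 0.687·0.82400 = 0.56608 g/L.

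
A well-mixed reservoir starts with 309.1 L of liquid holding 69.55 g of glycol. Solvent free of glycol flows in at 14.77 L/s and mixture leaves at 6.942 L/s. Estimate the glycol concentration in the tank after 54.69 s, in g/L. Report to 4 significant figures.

Let m(t) be the amount of glycol. Volume: V(t) = V₀ + (Q_in − Q_out) t = 309.1 + 7.82800 t; V(54.69) = 737.213 L.
Species balance (pure solvent in): dm/dt = −Q_out · m/V(t).
dm/m = −Q_out dt/(V₀ + 7.82800 t); integrating gives ln(m/m₀) = −(Q_out/(Q_in−Q_out)) ln(V/V₀).
m = m₀ (V₀/V)^(Q_out/(Q_in−Q_out)) = 69.55 × (309.1/737.213)^(0.886817) = 32.1758 g.
C = m/V = 32.1758/737.213 = 0.0436451 g/L.

0.04365 g/L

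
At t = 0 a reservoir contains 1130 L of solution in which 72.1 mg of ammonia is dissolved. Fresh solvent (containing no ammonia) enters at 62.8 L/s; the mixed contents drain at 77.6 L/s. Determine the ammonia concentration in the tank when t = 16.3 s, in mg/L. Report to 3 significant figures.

Total volume: dV/dt = Q_in − Q_out = -14.800 L/s, so V(t) = 1130 − 14.800 t and V(16.3) = 888.76 L.
Solute balance: dm/dt = 0 − Q_out C = −Q_out m/V(t).
dm/m = −Q_out dt/(V₀ − 14.800 t); integrating gives ln(m/m₀) = −(Q_out/(Q_in−Q_out)) ln(V/V₀).
m = m₀ (V₀/V)^(Q_out/(Q_in−Q_out)) = 72.1 × (1130/888.76)^(-5.2432) = 20.469 mg.
C = m/V = 20.469/888.76 = 0.023031 mg/L.

0.0230 mg/L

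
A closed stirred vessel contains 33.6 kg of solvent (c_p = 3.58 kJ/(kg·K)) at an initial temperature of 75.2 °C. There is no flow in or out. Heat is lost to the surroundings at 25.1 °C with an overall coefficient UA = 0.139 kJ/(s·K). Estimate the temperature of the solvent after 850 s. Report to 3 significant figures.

43.9 °C

Lumped-capacitance energy balance: M c_p dT/dt = UA(T_amb − T).
dT/dt = (T_ss − T)/τ with T_ss = T_amb = 25.100 °C, τ = M c_p/UA = 33.6·3.58/0.139 = 865.38 s.
T approaches T_ss exponentially: T(t) = T_ss + (T₀ − T_ss) e^(−t/τ).
T(850) = 25.100 + (50.100)·0.37448 = 43.861 °C.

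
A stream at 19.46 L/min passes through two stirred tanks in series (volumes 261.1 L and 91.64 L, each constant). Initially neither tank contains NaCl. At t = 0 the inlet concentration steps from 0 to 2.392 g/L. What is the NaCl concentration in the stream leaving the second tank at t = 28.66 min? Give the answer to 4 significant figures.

1.960 g/L

Each tank obeys Vᵢ dCᵢ/dt = Q(Cᵢ₋₁ − Cᵢ), so τᵢ = Vᵢ/Q.
τ₁ = 261.1/19.46 = 13.4173 min; τ₂ = 91.64/19.46 = 4.70915 min.
Tank 1: C₁ = C_in(1 − e^(−t/τ₁)). Tank 2 (τ₁ ≠ τ₂): C₂ = C_in[1 − (τ₁ e^(−t/τ₁) − τ₂ e^(−t/τ₂))/(τ₁ − τ₂)].
At t = 28.66: e^(−t/τ₁) = 0.118120, e^(−t/τ₂) = 0.00227443.
C₂ = 2.392·[1 − (13.4173·0.118120 − 4.70915·0.00227443)/(8.70812)] = 2.392·0.819233 = 1.95961 g/L.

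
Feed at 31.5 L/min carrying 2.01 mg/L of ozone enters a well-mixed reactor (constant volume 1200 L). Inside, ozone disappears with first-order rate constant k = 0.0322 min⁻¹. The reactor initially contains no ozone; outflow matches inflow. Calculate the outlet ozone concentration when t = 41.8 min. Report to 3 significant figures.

Accumulation = in − out − consumed: V dC/dt = Q C_in − Q C − k V C.
dC/dt = (Q/V) C_in − (Q/V + k) C; effective rate a = Q/V + k = 0.026250 + 0.0322 = 0.058450 min⁻¹.
C_ss = Q C_in/(Q + kV) = 0.90269 mg/L; C(t) = C_ss + (C₀ − C_ss) e^(−a t).
C(41.8) = 0.90269 + (-0.90269)·e^(−0.058450·41.8) = 0.90269 + (-0.90269)·0.086882 = 0.82427 mg/L.

0.824 mg/L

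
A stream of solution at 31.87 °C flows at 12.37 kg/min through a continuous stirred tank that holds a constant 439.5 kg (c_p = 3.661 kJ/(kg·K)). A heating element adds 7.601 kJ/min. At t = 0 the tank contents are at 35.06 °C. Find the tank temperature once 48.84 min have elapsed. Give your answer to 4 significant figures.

Unsteady energy balance on the tank contents: M c_p dT/dt = ṁ c_p (T_in − T) + 7.601.
τ = M/ṁ = 35.5295 min; T_ss = T_in + Q̇/(ṁ c_p) = 31.87 + 7.601/(12.37·3.661) = 32.0378 °C.
Solution: T(t) = T_ss + (T₀ − T_ss) e^(−t/τ).
T(48.84) = 32.0378 + (3.02216)·e^(−48.84/35.5295) = 32.0378 + (3.02216)·0.252933 = 32.8022 °C.

32.80 °C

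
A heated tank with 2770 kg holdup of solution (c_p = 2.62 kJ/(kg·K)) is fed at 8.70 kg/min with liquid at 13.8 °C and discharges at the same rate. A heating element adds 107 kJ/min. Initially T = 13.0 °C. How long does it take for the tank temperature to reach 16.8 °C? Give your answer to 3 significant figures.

Heat balance on the well-mixed liquid: M c_p dT/dt = ṁ c_p (T_in − T) + 107.
τ = M/ṁ = 318.39 min; T_ss = T_in + Q̇/(ṁ c_p) = 18.494 °C.
T(t) = T_ss + (T₀ − T_ss) e^(−t/τ). Set T = 16.8:
e^(−t/τ) = (16.8 − 18.494)/(13.0 − 18.494) = 0.30836
t = −318.39 · ln(0.30836) = 374.58 min.

375 min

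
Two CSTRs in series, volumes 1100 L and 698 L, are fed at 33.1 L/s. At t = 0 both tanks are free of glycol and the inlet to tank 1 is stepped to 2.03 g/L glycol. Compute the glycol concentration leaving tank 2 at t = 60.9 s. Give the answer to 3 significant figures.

1.34 g/L

Time constants: τᵢ = Vᵢ/Q for each well-mixed tank.
τ₁ = 1100/33.1 = 33.233 s; τ₂ = 698/33.1 = 21.088 s.
Solving the cascade with C₁(0)=C₂(0)=0 gives C₂(t) = C_in[1 − (τ₁ e^(−t/τ₁) − τ₂ e^(−t/τ₂))/(τ₁ − τ₂)].
At t = 60.9: e^(−t/τ₁) = 0.16001, e^(−t/τ₂) = 0.055690.
C₂ = 2.03·[1 − (33.233·0.16001 − 21.088·0.055690)/(12.145)] = 2.03·0.65887 = 1.3375 g/L.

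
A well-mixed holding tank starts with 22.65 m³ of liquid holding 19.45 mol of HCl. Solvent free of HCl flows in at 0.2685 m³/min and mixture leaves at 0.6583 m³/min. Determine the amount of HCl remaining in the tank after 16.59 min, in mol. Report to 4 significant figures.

11.02 mol

Let m(t) be the amount of HCl. Volume: V(t) = V₀ + (Q_in − Q_out) t = 22.65 − 0.389800 t; V(16.59) = 16.1832 m³.
Species balance (pure solvent in): dm/dt = −Q_out · m/V(t).
Separate: dm/m = −Q_out dt/V(t) ⇒ ln(m/m₀) = −(Q_out/(Q_in−Q_out)) ln(V/V₀).
m = m₀ (V₀/V)^(Q_out/(Q_in−Q_out)) = 19.45 × (22.65/16.1832)^(-1.68881) = 11.0242 mol.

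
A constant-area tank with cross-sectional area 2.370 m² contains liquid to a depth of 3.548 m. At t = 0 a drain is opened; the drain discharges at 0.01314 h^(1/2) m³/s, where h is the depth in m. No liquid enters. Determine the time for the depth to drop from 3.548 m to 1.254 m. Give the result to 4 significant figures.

A dh/dt = −Q_out = −0.01314 √h.
This is separable: 2 d(√h)/dt = −0.01314/A, so √h = √h₀ − (0.01314/(2A)) t.
t = 2A(√h₀ − √h)/0.01314 = 2·2.370·(√3.548 − √1.254)/0.01314
  = 4.74000 × (1.88361 − 1.11982) / 0.01314 = 275.523 s.

275.5 s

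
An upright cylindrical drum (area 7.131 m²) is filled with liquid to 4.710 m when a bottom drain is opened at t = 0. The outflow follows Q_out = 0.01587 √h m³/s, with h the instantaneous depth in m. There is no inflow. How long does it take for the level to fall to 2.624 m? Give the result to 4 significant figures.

Volume balance on the tank: A dh/dt = −0.01587 √h.
This is separable: 2 d(√h)/dt = −0.01587/A, so √h = √h₀ − (0.01587/(2A)) t.
t = 2A(√h₀ − √h)/0.01587 = 2·7.131·(√4.710 − √2.624)/0.01587
  = 14.2620 × (2.17025 − 1.61988) / 0.01587 = 494.611 s.

494.6 s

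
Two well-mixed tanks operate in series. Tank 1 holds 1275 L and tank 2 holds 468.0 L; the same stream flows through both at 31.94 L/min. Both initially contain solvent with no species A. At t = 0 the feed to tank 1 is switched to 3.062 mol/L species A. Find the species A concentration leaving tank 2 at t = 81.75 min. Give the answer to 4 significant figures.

Time constants: τᵢ = Vᵢ/Q for each well-mixed tank.
τ₁ = 1275/31.94 = 39.9186 min; τ₂ = 468.0/31.94 = 14.6525 min.
Tank 1: C₁ = C_in(1 − e^(−t/τ₁)). Tank 2 (τ₁ ≠ τ₂): C₂ = C_in[1 − (τ₁ e^(−t/τ₁) − τ₂ e^(−t/τ₂))/(τ₁ − τ₂)].
At t = 81.75: e^(−t/τ₁) = 0.129003, e^(−t/τ₂) = 0.00377535.
C₂ = 3.062·[1 − (39.9186·0.129003 − 14.6525·0.00377535)/(25.2661)] = 3.062·0.798374 = 2.44462 mol/L.

2.445 mol/L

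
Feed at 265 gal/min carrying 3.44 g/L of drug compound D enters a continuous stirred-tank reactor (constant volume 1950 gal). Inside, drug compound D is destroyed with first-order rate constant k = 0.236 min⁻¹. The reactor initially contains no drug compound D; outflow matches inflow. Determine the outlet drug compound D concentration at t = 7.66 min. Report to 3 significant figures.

1.18 g/L

Species balance: V dC/dt = Q C_in − Q C − k V C.
dC/dt = (Q/V) C_in − (Q/V + k) C; effective rate a = Q/V + k = 0.13590 + 0.236 = 0.37190 min⁻¹.
C_ss = Q C_in/(Q + kV) = 1.2570 g/L; C(t) = C_ss + (C₀ − C_ss) e^(−a t).
C(7.66) = 1.2570 + (-1.2570)·e^(−0.37190·7.66) = 1.2570 + (-1.2570)·0.057918 = 1.1842 g/L.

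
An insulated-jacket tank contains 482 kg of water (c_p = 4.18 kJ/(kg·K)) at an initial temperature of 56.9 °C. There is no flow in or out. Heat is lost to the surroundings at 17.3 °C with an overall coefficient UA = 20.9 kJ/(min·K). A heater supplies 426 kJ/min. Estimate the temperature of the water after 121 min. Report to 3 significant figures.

M c_p dT/dt = −UA(T − T_amb) + Q̇.
dT/dt = (T_ss − T)/τ with T_ss = T_amb + Q̇/UA = 17.3 + 426/20.9 = 37.683 °C, τ = M c_p/UA = 482·4.18/20.9 = 96.400 min.
Solution: T(t) = T_ss + (T₀ − T_ss) e^(−t/τ).
T(121) = 37.683 + (19.217)·0.28502 = 43.160 °C.

43.2 °C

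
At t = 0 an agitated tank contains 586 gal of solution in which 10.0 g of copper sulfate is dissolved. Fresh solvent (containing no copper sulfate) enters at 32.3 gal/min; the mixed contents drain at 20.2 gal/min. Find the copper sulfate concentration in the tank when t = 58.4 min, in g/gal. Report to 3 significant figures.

0.00207 g/gal

Total volume: dV/dt = Q_in − Q_out = 12.100 gal/min, so V(t) = 586 + 12.100 t and V(58.4) = 1292.6 gal.
Solute balance: dm/dt = 0 − Q_out C = −Q_out m/V(t).
dm/m = −Q_out dt/(V₀ + 12.100 t); integrating gives ln(m/m₀) = −(Q_out/(Q_in−Q_out)) ln(V/V₀).
m = m₀ (V₀/V)^(Q_out/(Q_in−Q_out)) = 10.0 × (586/1292.6)^(1.6694) = 2.6694 g.
C = m/V = 2.6694/1292.6 = 0.0020651 g/gal.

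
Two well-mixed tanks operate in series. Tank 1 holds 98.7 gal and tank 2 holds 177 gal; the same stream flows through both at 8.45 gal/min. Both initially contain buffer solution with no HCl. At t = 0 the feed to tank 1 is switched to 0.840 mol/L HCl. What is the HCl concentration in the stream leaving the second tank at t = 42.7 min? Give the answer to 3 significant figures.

Species balance on tank i: dCᵢ/dt = (Cᵢ₋₁ − Cᵢ)/τᵢ with τᵢ = Vᵢ/Q.
τ₁ = 98.7/8.45 = 11.680 min; τ₂ = 177/8.45 = 20.947 min.
Tank 1: C₁ = C_in(1 − e^(−t/τ₁)). Tank 2 (τ₁ ≠ τ₂): C₂ = C_in[1 − (τ₁ e^(−t/τ₁) − τ₂ e^(−t/τ₂))/(τ₁ − τ₂)].
At t = 42.7: e^(−t/τ₁) = 0.025844, e^(−t/τ₂) = 0.13022.
C₂ = 0.840·[1 − (11.680·0.025844 − 20.947·0.13022)/(-9.2663)] = 0.840·0.73820 = 0.62009 mol/L.

0.620 mol/L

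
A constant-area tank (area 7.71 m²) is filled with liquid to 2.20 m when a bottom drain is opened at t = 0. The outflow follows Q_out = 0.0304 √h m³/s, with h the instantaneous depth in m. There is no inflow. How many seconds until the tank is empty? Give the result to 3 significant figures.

With no inflow, A dh/dt = −0.0304 √h.
This is separable: 2 d(√h)/dt = −0.0304/A, so √h = √h₀ − (0.0304/(2A)) t.
Set h = 0: 2√h₀ = (0.0304/A) t_empty ⇒ t_empty = 2A√h₀/0.0304.
t_empty = 2·7.71·√2.20/0.0304 = 15.420·1.4832/0.0304 = 752.35 s.

752 s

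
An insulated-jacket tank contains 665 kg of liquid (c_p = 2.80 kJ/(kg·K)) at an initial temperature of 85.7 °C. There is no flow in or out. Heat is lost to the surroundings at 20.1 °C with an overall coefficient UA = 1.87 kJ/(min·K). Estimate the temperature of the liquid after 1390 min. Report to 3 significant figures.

Energy balance: M c_p dT/dt = −UA(T − T_amb).
dT/dt = (T_ss − T)/τ with T_ss = T_amb = 20.100 °C, τ = M c_p/UA = 665·2.80/1.87 = 995.72 min.
T approaches T_ss exponentially: T(t) = T_ss + (T₀ − T_ss) e^(−t/τ).
T(1390) = 20.100 + (65.600)·0.24759 = 36.342 °C.

36.3 °C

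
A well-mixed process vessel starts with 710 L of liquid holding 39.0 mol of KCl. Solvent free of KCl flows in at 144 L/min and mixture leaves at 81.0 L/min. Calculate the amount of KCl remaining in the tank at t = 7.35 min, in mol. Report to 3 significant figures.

20.5 mol

Total volume: dV/dt = Q_in − Q_out = 63.000 L/min, so V(t) = 710 + 63.000 t and V(7.35) = 1173.0 L.
Solute balance: dm/dt = 0 − Q_out C = −Q_out m/V(t).
Separate: dm/m = −Q_out dt/V(t) ⇒ ln(m/m₀) = −(Q_out/(Q_in−Q_out)) ln(V/V₀).
m = m₀ (V₀/V)^(Q_out/(Q_in−Q_out)) = 39.0 × (710/1173.0)^(1.2857) = 20.451 mol.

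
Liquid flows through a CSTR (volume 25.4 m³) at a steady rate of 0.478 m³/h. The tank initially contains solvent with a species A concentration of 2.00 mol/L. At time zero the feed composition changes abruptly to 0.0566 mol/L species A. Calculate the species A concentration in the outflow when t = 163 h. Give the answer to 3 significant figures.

Mass balance on the solute (V constant): V dC/dt = Q(C_in − C).
Time constant τ = V/Q = 25.4/0.478 = 53.138 h.
Integrating: C(t) = C_in + (C₀ − C_in) e^(−t/τ).
C(163) = 0.0566 + (2.00 − 0.0566)·e^(−163/53.138) = 0.0566 + (1.9434)·0.046538 = 0.14704 mol/L.

0.147 mol/L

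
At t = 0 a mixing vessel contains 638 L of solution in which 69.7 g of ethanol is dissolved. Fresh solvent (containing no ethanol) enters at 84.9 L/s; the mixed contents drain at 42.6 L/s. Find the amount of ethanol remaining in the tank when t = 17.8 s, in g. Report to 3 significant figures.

Total volume: dV/dt = Q_in − Q_out = 42.300 L/s, so V(t) = 638 + 42.300 t and V(17.8) = 1390.9 L.
Solute balance: dm/dt = 0 − Q_out C = −Q_out m/V(t).
dm/m = −Q_out dt/(V₀ + 42.300 t); integrating gives ln(m/m₀) = −(Q_out/(Q_in−Q_out)) ln(V/V₀).
m = m₀ (V₀/V)^(Q_out/(Q_in−Q_out)) = 69.7 × (638/1390.9)^(1.0071) = 31.794 g.

31.8 g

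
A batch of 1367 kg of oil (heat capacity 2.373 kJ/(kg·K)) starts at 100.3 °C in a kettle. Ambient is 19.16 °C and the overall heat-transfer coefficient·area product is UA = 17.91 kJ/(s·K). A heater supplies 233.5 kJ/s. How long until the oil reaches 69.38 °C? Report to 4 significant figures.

109.6 s

Heat balance on the well-mixed liquid: M c_p dT/dt = −UA(T − T_amb) + Q̇.
τ = M c_p/UA = 181.122 s; T_ss = T_amb + Q̇/UA = 19.16 + 233.5/17.91 = 32.1974 °C.
T(t) = T_ss + (T₀ − T_ss)e^(−t/τ); set T = 69.38:
t = −τ ln[(T − T_ss)/(T₀ − T_ss)] = −181.122 · ln(0.545979) = 109.610 s.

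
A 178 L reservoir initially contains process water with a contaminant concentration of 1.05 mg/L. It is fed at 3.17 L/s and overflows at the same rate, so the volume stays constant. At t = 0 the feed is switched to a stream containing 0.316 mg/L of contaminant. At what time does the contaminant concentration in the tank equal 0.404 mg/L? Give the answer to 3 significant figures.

119 s

Species balance: V dC/dt = Q(C_in − C) ⇒ τ = V/Q = 56.151 s.
C(t) = C_in + (C₀ − C_in) e^(−t/τ). Set C = 0.404 and solve for t:
e^(−t/τ) = (C − C_in)/(C₀ − C_in) = (0.404 − 0.316)/(1.05 − 0.316) = 0.11989
t = −τ ln(…) = 56.151 × 2.1212 = 119.11 s.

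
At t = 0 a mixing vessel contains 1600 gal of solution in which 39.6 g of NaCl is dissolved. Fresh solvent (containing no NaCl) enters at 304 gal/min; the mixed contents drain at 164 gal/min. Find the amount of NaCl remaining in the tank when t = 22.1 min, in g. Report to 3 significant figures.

Let m(t) be the amount of NaCl. Volume: V(t) = V₀ + (Q_in − Q_out) t = 1600 + 140.00 t; V(22.1) = 4694.0 gal.
Species balance (pure solvent in): dm/dt = −Q_out · m/V(t).
Separate: dm/m = −Q_out dt/V(t) ⇒ ln(m/m₀) = −(Q_out/(Q_in−Q_out)) ln(V/V₀).
m = m₀ (V₀/V)^(Q_out/(Q_in−Q_out)) = 39.6 × (1600/4694.0)^(1.1714) = 11.224 g.

11.2 g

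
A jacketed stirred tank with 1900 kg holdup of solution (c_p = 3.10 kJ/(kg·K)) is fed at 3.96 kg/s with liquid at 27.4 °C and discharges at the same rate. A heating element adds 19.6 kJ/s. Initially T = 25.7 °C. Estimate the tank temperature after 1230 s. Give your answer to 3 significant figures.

Energy balance: M c_p dT/dt = ṁ c_p (T_in − T) + 19.6.
τ = M/ṁ = 479.80 s; T_ss = T_in + Q̇/(ṁ c_p) = 27.4 + 19.6/(3.96·3.10) = 28.997 °C.
Integrating: T(t) = T_ss + (T₀ − T_ss) e^(−t/τ).
T(1230) = 28.997 + (-3.2966)·e^(−1230/479.80) = 28.997 + (-3.2966)·0.077029 = 28.743 °C.

28.7 °C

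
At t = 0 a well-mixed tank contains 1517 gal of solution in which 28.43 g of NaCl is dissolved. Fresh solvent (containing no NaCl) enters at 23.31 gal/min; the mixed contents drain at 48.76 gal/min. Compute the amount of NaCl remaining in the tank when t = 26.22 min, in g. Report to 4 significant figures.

Let m(t) be the amount of NaCl. Volume: V(t) = V₀ + (Q_in − Q_out) t = 1517 − 25.4500 t; V(26.22) = 849.701 gal.
Species balance (pure solvent in): dm/dt = −Q_out · m/V(t).
dm/m = −Q_out dt/(V₀ − 25.4500 t); integrating gives ln(m/m₀) = −(Q_out/(Q_in−Q_out)) ln(V/V₀).
m = m₀ (V₀/V)^(Q_out/(Q_in−Q_out)) = 28.43 × (1517/849.701)^(-1.91591) = 9.36492 g.

9.365 g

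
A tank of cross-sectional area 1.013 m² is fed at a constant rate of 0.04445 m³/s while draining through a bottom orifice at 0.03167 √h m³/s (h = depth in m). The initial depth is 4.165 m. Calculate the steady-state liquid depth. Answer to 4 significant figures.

1.970 m

Accumulation of liquid (constant cross-section A): A dh/dt = Q_in − 0.03167 √h. At steady state dh/dt = 0:
Q_in = 0.03167 √h_ss ⇒ √h_ss = 0.04445/0.03167 = 1.40354.
h_ss = 1.40354² = 1.96991 m. (Since h₀ = 4.165 m > h_ss, the level will fall toward this value.)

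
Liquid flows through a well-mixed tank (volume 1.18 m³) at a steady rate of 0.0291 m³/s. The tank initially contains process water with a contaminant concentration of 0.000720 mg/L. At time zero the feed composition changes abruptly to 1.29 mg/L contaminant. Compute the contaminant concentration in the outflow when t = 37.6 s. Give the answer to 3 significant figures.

0.780 mg/L

Accumulation = in − out for the solute gives V dC/dt = Q(C_in − C).
So dC/dt = (C_in − C)/τ with τ = V/Q = 1.18/0.0291 = 40.550 s.
C approaches C_in exponentially: C(t) = C_in + (C₀ − C_in) e^(−t/τ).
C(37.6) = 1.29 + (0.000720 − 1.29)·e^(−37.6/40.550) = 1.29 + (-1.2893)·0.39564 = 0.77991 mg/L.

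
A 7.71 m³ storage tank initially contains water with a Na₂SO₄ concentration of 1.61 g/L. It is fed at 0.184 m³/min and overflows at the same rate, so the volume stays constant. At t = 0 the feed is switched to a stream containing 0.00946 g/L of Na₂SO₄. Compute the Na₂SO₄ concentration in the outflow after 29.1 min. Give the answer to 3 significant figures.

Accumulation = in − out for the solute gives V dC/dt = Q(C_in − C).
Rewrite as dC/dt + C/τ = C_in/τ, τ = V/Q = 41.902 min.
Integrating: C(t) = C_in + (C₀ − C_in) e^(−t/τ).
C(29.1) = 0.00946 + (1.61 − 0.00946)·e^(−29.1/41.902) = 0.00946 + (1.6005)·0.49934 = 0.80867 g/L.

0.809 g/L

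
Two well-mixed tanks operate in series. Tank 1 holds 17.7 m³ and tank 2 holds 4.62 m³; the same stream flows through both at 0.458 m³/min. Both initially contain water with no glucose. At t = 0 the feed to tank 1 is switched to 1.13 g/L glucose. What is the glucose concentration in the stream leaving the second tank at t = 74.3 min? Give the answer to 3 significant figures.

0.907 g/L

Time constants: τᵢ = Vᵢ/Q for each well-mixed tank.
τ₁ = 17.7/0.458 = 38.646 min; τ₂ = 4.62/0.458 = 10.087 min.
Tank 1: C₁ = C_in(1 − e^(−t/τ₁)). Tank 2 (τ₁ ≠ τ₂): C₂ = C_in[1 − (τ₁ e^(−t/τ₁) − τ₂ e^(−t/τ₂))/(τ₁ − τ₂)].
At t = 74.3: e^(−t/τ₁) = 0.14623, e^(−t/τ₂) = 0.00063260.
C₂ = 1.13·[1 − (38.646·0.14623 − 10.087·0.00063260)/(28.559)] = 1.13·0.80234 = 0.90665 g/L.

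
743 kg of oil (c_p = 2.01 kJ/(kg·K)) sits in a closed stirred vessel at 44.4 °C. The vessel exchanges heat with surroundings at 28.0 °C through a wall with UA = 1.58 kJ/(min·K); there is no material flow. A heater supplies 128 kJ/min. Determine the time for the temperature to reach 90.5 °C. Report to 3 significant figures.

Heat balance on the well-mixed liquid: M c_p dT/dt = −UA(T − T_amb) + Q̇.
τ = M c_p/UA = 945.21 min; T_ss = T_amb + Q̇/UA = 28.0 + 128/1.58 = 109.01 °C.
T(t) = T_ss + (T₀ − T_ss)e^(−t/τ); set T = 90.5:
t = −τ ln[(T − T_ss)/(T₀ − T_ss)] = −945.21 · ln(0.28652) = 1181.5 min.

1180 min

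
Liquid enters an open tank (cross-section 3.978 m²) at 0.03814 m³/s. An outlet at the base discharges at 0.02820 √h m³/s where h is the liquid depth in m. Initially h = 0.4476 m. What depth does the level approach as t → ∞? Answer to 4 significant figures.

1.829 m

A dh/dt = Q_in − 0.02820 √h. Steady state requires inflow = outflow:
Q_in = 0.02820 √h_ss ⇒ √h_ss = 0.03814/0.02820 = 1.35248.
h_ss = 1.35248² = 1.82921 m. (Since h₀ = 0.4476 m < h_ss, the level will rise toward this value.)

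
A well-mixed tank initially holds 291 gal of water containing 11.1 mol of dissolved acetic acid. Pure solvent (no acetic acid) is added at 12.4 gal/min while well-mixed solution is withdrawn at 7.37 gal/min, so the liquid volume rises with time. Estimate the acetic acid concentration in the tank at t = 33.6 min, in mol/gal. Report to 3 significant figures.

Let m(t) be the amount of acetic acid. Volume: V(t) = V₀ + (Q_in − Q_out) t = 291 + 5.0300 t; V(33.6) = 460.01 gal.
Species balance (pure solvent in): dm/dt = −Q_out · m/V(t).
dm/m = −Q_out dt/(V₀ + 5.0300 t); integrating gives ln(m/m₀) = −(Q_out/(Q_in−Q_out)) ln(V/V₀).
m = m₀ (V₀/V)^(Q_out/(Q_in−Q_out)) = 11.1 × (291/460.01)^(1.4652) = 5.6746 mol.
C = m/V = 5.6746/460.01 = 0.012336 mol/gal.

0.0123 mol/gal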